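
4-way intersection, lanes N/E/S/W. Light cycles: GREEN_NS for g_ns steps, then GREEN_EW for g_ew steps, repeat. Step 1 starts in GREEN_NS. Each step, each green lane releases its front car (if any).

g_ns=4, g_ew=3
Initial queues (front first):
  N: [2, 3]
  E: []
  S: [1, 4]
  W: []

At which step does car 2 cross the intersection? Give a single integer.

Step 1 [NS]: N:car2-GO,E:wait,S:car1-GO,W:wait | queues: N=1 E=0 S=1 W=0
Step 2 [NS]: N:car3-GO,E:wait,S:car4-GO,W:wait | queues: N=0 E=0 S=0 W=0
Car 2 crosses at step 1

1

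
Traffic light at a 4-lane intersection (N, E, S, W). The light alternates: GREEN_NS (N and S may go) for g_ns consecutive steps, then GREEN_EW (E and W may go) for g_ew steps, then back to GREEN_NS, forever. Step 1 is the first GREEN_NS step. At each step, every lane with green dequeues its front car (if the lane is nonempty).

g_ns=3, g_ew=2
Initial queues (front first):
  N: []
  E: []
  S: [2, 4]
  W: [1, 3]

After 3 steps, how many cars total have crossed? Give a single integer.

Step 1 [NS]: N:empty,E:wait,S:car2-GO,W:wait | queues: N=0 E=0 S=1 W=2
Step 2 [NS]: N:empty,E:wait,S:car4-GO,W:wait | queues: N=0 E=0 S=0 W=2
Step 3 [NS]: N:empty,E:wait,S:empty,W:wait | queues: N=0 E=0 S=0 W=2
Cars crossed by step 3: 2

Answer: 2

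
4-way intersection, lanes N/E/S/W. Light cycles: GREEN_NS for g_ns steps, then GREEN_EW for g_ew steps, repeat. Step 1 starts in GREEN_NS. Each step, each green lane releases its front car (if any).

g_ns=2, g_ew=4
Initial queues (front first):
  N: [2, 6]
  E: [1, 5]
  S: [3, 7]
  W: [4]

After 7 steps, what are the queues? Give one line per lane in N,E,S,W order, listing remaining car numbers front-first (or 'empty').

Step 1 [NS]: N:car2-GO,E:wait,S:car3-GO,W:wait | queues: N=1 E=2 S=1 W=1
Step 2 [NS]: N:car6-GO,E:wait,S:car7-GO,W:wait | queues: N=0 E=2 S=0 W=1
Step 3 [EW]: N:wait,E:car1-GO,S:wait,W:car4-GO | queues: N=0 E=1 S=0 W=0
Step 4 [EW]: N:wait,E:car5-GO,S:wait,W:empty | queues: N=0 E=0 S=0 W=0

N: empty
E: empty
S: empty
W: empty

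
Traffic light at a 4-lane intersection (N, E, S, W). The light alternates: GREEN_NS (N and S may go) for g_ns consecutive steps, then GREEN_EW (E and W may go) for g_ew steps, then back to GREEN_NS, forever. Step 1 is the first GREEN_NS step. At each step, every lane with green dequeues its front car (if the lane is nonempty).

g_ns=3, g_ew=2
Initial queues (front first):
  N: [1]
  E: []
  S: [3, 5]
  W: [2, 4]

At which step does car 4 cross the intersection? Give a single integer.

Step 1 [NS]: N:car1-GO,E:wait,S:car3-GO,W:wait | queues: N=0 E=0 S=1 W=2
Step 2 [NS]: N:empty,E:wait,S:car5-GO,W:wait | queues: N=0 E=0 S=0 W=2
Step 3 [NS]: N:empty,E:wait,S:empty,W:wait | queues: N=0 E=0 S=0 W=2
Step 4 [EW]: N:wait,E:empty,S:wait,W:car2-GO | queues: N=0 E=0 S=0 W=1
Step 5 [EW]: N:wait,E:empty,S:wait,W:car4-GO | queues: N=0 E=0 S=0 W=0
Car 4 crosses at step 5

5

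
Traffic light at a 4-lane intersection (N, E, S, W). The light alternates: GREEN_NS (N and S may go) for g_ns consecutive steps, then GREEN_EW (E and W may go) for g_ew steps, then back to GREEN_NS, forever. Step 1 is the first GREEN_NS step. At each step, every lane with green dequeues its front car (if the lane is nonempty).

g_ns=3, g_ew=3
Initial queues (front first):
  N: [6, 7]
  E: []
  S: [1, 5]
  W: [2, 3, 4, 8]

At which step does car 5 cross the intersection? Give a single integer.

Step 1 [NS]: N:car6-GO,E:wait,S:car1-GO,W:wait | queues: N=1 E=0 S=1 W=4
Step 2 [NS]: N:car7-GO,E:wait,S:car5-GO,W:wait | queues: N=0 E=0 S=0 W=4
Step 3 [NS]: N:empty,E:wait,S:empty,W:wait | queues: N=0 E=0 S=0 W=4
Step 4 [EW]: N:wait,E:empty,S:wait,W:car2-GO | queues: N=0 E=0 S=0 W=3
Step 5 [EW]: N:wait,E:empty,S:wait,W:car3-GO | queues: N=0 E=0 S=0 W=2
Step 6 [EW]: N:wait,E:empty,S:wait,W:car4-GO | queues: N=0 E=0 S=0 W=1
Step 7 [NS]: N:empty,E:wait,S:empty,W:wait | queues: N=0 E=0 S=0 W=1
Step 8 [NS]: N:empty,E:wait,S:empty,W:wait | queues: N=0 E=0 S=0 W=1
Step 9 [NS]: N:empty,E:wait,S:empty,W:wait | queues: N=0 E=0 S=0 W=1
Step 10 [EW]: N:wait,E:empty,S:wait,W:car8-GO | queues: N=0 E=0 S=0 W=0
Car 5 crosses at step 2

2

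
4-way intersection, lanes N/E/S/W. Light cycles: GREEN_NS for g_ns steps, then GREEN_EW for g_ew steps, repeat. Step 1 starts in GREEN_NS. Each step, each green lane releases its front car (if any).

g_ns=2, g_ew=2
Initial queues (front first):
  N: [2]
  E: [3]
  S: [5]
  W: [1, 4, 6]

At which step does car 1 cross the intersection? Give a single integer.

Step 1 [NS]: N:car2-GO,E:wait,S:car5-GO,W:wait | queues: N=0 E=1 S=0 W=3
Step 2 [NS]: N:empty,E:wait,S:empty,W:wait | queues: N=0 E=1 S=0 W=3
Step 3 [EW]: N:wait,E:car3-GO,S:wait,W:car1-GO | queues: N=0 E=0 S=0 W=2
Step 4 [EW]: N:wait,E:empty,S:wait,W:car4-GO | queues: N=0 E=0 S=0 W=1
Step 5 [NS]: N:empty,E:wait,S:empty,W:wait | queues: N=0 E=0 S=0 W=1
Step 6 [NS]: N:empty,E:wait,S:empty,W:wait | queues: N=0 E=0 S=0 W=1
Step 7 [EW]: N:wait,E:empty,S:wait,W:car6-GO | queues: N=0 E=0 S=0 W=0
Car 1 crosses at step 3

3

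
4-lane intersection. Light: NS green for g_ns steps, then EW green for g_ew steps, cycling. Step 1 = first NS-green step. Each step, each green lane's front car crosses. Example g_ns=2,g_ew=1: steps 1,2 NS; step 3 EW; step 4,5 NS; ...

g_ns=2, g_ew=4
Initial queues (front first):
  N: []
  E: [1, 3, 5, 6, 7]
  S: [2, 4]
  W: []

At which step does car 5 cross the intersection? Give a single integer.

Step 1 [NS]: N:empty,E:wait,S:car2-GO,W:wait | queues: N=0 E=5 S=1 W=0
Step 2 [NS]: N:empty,E:wait,S:car4-GO,W:wait | queues: N=0 E=5 S=0 W=0
Step 3 [EW]: N:wait,E:car1-GO,S:wait,W:empty | queues: N=0 E=4 S=0 W=0
Step 4 [EW]: N:wait,E:car3-GO,S:wait,W:empty | queues: N=0 E=3 S=0 W=0
Step 5 [EW]: N:wait,E:car5-GO,S:wait,W:empty | queues: N=0 E=2 S=0 W=0
Step 6 [EW]: N:wait,E:car6-GO,S:wait,W:empty | queues: N=0 E=1 S=0 W=0
Step 7 [NS]: N:empty,E:wait,S:empty,W:wait | queues: N=0 E=1 S=0 W=0
Step 8 [NS]: N:empty,E:wait,S:empty,W:wait | queues: N=0 E=1 S=0 W=0
Step 9 [EW]: N:wait,E:car7-GO,S:wait,W:empty | queues: N=0 E=0 S=0 W=0
Car 5 crosses at step 5

5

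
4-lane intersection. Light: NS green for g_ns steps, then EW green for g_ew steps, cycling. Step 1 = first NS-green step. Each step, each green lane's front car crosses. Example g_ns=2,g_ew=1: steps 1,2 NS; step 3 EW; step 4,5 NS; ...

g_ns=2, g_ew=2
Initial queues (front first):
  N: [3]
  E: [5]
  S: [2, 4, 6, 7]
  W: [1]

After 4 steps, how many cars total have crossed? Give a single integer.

Step 1 [NS]: N:car3-GO,E:wait,S:car2-GO,W:wait | queues: N=0 E=1 S=3 W=1
Step 2 [NS]: N:empty,E:wait,S:car4-GO,W:wait | queues: N=0 E=1 S=2 W=1
Step 3 [EW]: N:wait,E:car5-GO,S:wait,W:car1-GO | queues: N=0 E=0 S=2 W=0
Step 4 [EW]: N:wait,E:empty,S:wait,W:empty | queues: N=0 E=0 S=2 W=0
Cars crossed by step 4: 5

Answer: 5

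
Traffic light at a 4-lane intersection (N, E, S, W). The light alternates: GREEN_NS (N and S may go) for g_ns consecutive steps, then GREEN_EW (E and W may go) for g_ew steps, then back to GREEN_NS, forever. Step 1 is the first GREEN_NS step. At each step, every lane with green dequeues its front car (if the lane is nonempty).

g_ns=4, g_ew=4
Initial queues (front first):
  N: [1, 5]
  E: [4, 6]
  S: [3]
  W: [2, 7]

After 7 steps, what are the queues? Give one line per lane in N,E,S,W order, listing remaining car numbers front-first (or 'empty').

Step 1 [NS]: N:car1-GO,E:wait,S:car3-GO,W:wait | queues: N=1 E=2 S=0 W=2
Step 2 [NS]: N:car5-GO,E:wait,S:empty,W:wait | queues: N=0 E=2 S=0 W=2
Step 3 [NS]: N:empty,E:wait,S:empty,W:wait | queues: N=0 E=2 S=0 W=2
Step 4 [NS]: N:empty,E:wait,S:empty,W:wait | queues: N=0 E=2 S=0 W=2
Step 5 [EW]: N:wait,E:car4-GO,S:wait,W:car2-GO | queues: N=0 E=1 S=0 W=1
Step 6 [EW]: N:wait,E:car6-GO,S:wait,W:car7-GO | queues: N=0 E=0 S=0 W=0

N: empty
E: empty
S: empty
W: empty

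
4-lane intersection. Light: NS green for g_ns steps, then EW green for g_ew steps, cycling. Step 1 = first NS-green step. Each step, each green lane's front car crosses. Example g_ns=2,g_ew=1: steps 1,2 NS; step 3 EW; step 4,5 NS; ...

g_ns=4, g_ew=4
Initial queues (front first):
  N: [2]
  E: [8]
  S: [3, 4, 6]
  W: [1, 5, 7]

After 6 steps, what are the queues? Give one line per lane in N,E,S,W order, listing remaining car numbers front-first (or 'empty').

Step 1 [NS]: N:car2-GO,E:wait,S:car3-GO,W:wait | queues: N=0 E=1 S=2 W=3
Step 2 [NS]: N:empty,E:wait,S:car4-GO,W:wait | queues: N=0 E=1 S=1 W=3
Step 3 [NS]: N:empty,E:wait,S:car6-GO,W:wait | queues: N=0 E=1 S=0 W=3
Step 4 [NS]: N:empty,E:wait,S:empty,W:wait | queues: N=0 E=1 S=0 W=3
Step 5 [EW]: N:wait,E:car8-GO,S:wait,W:car1-GO | queues: N=0 E=0 S=0 W=2
Step 6 [EW]: N:wait,E:empty,S:wait,W:car5-GO | queues: N=0 E=0 S=0 W=1

N: empty
E: empty
S: empty
W: 7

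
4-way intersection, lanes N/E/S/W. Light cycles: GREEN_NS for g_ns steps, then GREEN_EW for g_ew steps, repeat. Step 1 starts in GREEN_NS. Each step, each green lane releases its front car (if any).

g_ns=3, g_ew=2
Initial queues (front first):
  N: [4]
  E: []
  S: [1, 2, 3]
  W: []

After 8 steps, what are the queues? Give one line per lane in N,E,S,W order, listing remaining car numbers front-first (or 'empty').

Step 1 [NS]: N:car4-GO,E:wait,S:car1-GO,W:wait | queues: N=0 E=0 S=2 W=0
Step 2 [NS]: N:empty,E:wait,S:car2-GO,W:wait | queues: N=0 E=0 S=1 W=0
Step 3 [NS]: N:empty,E:wait,S:car3-GO,W:wait | queues: N=0 E=0 S=0 W=0

N: empty
E: empty
S: empty
W: empty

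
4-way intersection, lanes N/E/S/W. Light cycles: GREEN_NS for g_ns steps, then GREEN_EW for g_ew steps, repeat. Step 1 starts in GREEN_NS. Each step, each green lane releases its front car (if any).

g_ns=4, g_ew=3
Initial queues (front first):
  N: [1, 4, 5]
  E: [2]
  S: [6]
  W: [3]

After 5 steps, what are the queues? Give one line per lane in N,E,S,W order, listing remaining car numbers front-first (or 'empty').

Step 1 [NS]: N:car1-GO,E:wait,S:car6-GO,W:wait | queues: N=2 E=1 S=0 W=1
Step 2 [NS]: N:car4-GO,E:wait,S:empty,W:wait | queues: N=1 E=1 S=0 W=1
Step 3 [NS]: N:car5-GO,E:wait,S:empty,W:wait | queues: N=0 E=1 S=0 W=1
Step 4 [NS]: N:empty,E:wait,S:empty,W:wait | queues: N=0 E=1 S=0 W=1
Step 5 [EW]: N:wait,E:car2-GO,S:wait,W:car3-GO | queues: N=0 E=0 S=0 W=0

N: empty
E: empty
S: empty
W: empty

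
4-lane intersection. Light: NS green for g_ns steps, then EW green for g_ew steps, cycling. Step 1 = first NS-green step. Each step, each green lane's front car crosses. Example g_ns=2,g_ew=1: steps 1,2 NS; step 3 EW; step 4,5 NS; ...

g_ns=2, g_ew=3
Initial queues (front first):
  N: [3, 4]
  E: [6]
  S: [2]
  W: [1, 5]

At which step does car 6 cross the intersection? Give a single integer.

Step 1 [NS]: N:car3-GO,E:wait,S:car2-GO,W:wait | queues: N=1 E=1 S=0 W=2
Step 2 [NS]: N:car4-GO,E:wait,S:empty,W:wait | queues: N=0 E=1 S=0 W=2
Step 3 [EW]: N:wait,E:car6-GO,S:wait,W:car1-GO | queues: N=0 E=0 S=0 W=1
Step 4 [EW]: N:wait,E:empty,S:wait,W:car5-GO | queues: N=0 E=0 S=0 W=0
Car 6 crosses at step 3

3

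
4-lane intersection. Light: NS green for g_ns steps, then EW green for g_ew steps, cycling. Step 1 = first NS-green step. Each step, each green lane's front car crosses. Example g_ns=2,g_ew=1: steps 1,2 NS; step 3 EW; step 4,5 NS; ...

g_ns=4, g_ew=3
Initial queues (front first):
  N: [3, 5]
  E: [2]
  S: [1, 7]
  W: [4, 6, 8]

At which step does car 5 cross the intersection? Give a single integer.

Step 1 [NS]: N:car3-GO,E:wait,S:car1-GO,W:wait | queues: N=1 E=1 S=1 W=3
Step 2 [NS]: N:car5-GO,E:wait,S:car7-GO,W:wait | queues: N=0 E=1 S=0 W=3
Step 3 [NS]: N:empty,E:wait,S:empty,W:wait | queues: N=0 E=1 S=0 W=3
Step 4 [NS]: N:empty,E:wait,S:empty,W:wait | queues: N=0 E=1 S=0 W=3
Step 5 [EW]: N:wait,E:car2-GO,S:wait,W:car4-GO | queues: N=0 E=0 S=0 W=2
Step 6 [EW]: N:wait,E:empty,S:wait,W:car6-GO | queues: N=0 E=0 S=0 W=1
Step 7 [EW]: N:wait,E:empty,S:wait,W:car8-GO | queues: N=0 E=0 S=0 W=0
Car 5 crosses at step 2

2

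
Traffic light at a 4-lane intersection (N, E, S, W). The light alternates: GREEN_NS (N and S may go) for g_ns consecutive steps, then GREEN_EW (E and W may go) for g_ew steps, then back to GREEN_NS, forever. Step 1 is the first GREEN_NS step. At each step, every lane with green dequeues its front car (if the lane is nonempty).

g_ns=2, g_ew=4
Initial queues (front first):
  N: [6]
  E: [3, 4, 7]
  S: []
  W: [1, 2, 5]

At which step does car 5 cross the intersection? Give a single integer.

Step 1 [NS]: N:car6-GO,E:wait,S:empty,W:wait | queues: N=0 E=3 S=0 W=3
Step 2 [NS]: N:empty,E:wait,S:empty,W:wait | queues: N=0 E=3 S=0 W=3
Step 3 [EW]: N:wait,E:car3-GO,S:wait,W:car1-GO | queues: N=0 E=2 S=0 W=2
Step 4 [EW]: N:wait,E:car4-GO,S:wait,W:car2-GO | queues: N=0 E=1 S=0 W=1
Step 5 [EW]: N:wait,E:car7-GO,S:wait,W:car5-GO | queues: N=0 E=0 S=0 W=0
Car 5 crosses at step 5

5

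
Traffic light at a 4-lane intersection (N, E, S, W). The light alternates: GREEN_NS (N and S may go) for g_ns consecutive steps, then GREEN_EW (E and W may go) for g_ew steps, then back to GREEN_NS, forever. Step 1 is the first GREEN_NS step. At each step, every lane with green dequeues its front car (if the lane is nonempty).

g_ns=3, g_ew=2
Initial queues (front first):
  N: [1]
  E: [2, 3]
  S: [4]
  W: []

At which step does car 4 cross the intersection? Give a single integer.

Step 1 [NS]: N:car1-GO,E:wait,S:car4-GO,W:wait | queues: N=0 E=2 S=0 W=0
Step 2 [NS]: N:empty,E:wait,S:empty,W:wait | queues: N=0 E=2 S=0 W=0
Step 3 [NS]: N:empty,E:wait,S:empty,W:wait | queues: N=0 E=2 S=0 W=0
Step 4 [EW]: N:wait,E:car2-GO,S:wait,W:empty | queues: N=0 E=1 S=0 W=0
Step 5 [EW]: N:wait,E:car3-GO,S:wait,W:empty | queues: N=0 E=0 S=0 W=0
Car 4 crosses at step 1

1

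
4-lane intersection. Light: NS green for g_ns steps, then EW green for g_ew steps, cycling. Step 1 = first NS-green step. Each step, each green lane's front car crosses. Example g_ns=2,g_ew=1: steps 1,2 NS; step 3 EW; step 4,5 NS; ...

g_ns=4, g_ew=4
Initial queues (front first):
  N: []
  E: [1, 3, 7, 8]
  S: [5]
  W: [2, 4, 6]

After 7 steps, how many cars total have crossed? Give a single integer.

Step 1 [NS]: N:empty,E:wait,S:car5-GO,W:wait | queues: N=0 E=4 S=0 W=3
Step 2 [NS]: N:empty,E:wait,S:empty,W:wait | queues: N=0 E=4 S=0 W=3
Step 3 [NS]: N:empty,E:wait,S:empty,W:wait | queues: N=0 E=4 S=0 W=3
Step 4 [NS]: N:empty,E:wait,S:empty,W:wait | queues: N=0 E=4 S=0 W=3
Step 5 [EW]: N:wait,E:car1-GO,S:wait,W:car2-GO | queues: N=0 E=3 S=0 W=2
Step 6 [EW]: N:wait,E:car3-GO,S:wait,W:car4-GO | queues: N=0 E=2 S=0 W=1
Step 7 [EW]: N:wait,E:car7-GO,S:wait,W:car6-GO | queues: N=0 E=1 S=0 W=0
Cars crossed by step 7: 7

Answer: 7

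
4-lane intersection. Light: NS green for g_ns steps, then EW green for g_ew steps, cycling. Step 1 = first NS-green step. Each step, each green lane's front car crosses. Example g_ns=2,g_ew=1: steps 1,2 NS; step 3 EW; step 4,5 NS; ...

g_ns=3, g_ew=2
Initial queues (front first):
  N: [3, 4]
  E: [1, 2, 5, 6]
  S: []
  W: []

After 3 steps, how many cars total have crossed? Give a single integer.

Step 1 [NS]: N:car3-GO,E:wait,S:empty,W:wait | queues: N=1 E=4 S=0 W=0
Step 2 [NS]: N:car4-GO,E:wait,S:empty,W:wait | queues: N=0 E=4 S=0 W=0
Step 3 [NS]: N:empty,E:wait,S:empty,W:wait | queues: N=0 E=4 S=0 W=0
Cars crossed by step 3: 2

Answer: 2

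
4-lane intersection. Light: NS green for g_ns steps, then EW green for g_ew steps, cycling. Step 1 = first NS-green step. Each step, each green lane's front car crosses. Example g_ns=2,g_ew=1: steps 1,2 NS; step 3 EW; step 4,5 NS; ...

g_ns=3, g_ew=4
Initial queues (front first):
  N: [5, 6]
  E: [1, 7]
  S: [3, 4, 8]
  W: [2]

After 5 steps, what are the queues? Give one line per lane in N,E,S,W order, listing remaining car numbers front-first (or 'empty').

Step 1 [NS]: N:car5-GO,E:wait,S:car3-GO,W:wait | queues: N=1 E=2 S=2 W=1
Step 2 [NS]: N:car6-GO,E:wait,S:car4-GO,W:wait | queues: N=0 E=2 S=1 W=1
Step 3 [NS]: N:empty,E:wait,S:car8-GO,W:wait | queues: N=0 E=2 S=0 W=1
Step 4 [EW]: N:wait,E:car1-GO,S:wait,W:car2-GO | queues: N=0 E=1 S=0 W=0
Step 5 [EW]: N:wait,E:car7-GO,S:wait,W:empty | queues: N=0 E=0 S=0 W=0

N: empty
E: empty
S: empty
W: empty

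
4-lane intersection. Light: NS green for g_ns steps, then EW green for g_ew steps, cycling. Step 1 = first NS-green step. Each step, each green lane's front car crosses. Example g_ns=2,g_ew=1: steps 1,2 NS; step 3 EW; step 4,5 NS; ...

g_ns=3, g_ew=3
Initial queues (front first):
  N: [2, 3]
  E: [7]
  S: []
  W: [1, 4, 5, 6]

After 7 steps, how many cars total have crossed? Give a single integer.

Answer: 6

Derivation:
Step 1 [NS]: N:car2-GO,E:wait,S:empty,W:wait | queues: N=1 E=1 S=0 W=4
Step 2 [NS]: N:car3-GO,E:wait,S:empty,W:wait | queues: N=0 E=1 S=0 W=4
Step 3 [NS]: N:empty,E:wait,S:empty,W:wait | queues: N=0 E=1 S=0 W=4
Step 4 [EW]: N:wait,E:car7-GO,S:wait,W:car1-GO | queues: N=0 E=0 S=0 W=3
Step 5 [EW]: N:wait,E:empty,S:wait,W:car4-GO | queues: N=0 E=0 S=0 W=2
Step 6 [EW]: N:wait,E:empty,S:wait,W:car5-GO | queues: N=0 E=0 S=0 W=1
Step 7 [NS]: N:empty,E:wait,S:empty,W:wait | queues: N=0 E=0 S=0 W=1
Cars crossed by step 7: 6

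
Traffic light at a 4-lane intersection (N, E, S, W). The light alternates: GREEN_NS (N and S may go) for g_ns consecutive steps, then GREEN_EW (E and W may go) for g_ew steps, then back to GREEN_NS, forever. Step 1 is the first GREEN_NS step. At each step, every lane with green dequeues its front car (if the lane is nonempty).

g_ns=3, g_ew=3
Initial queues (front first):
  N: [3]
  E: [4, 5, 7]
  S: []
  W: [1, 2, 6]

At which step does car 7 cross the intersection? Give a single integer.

Step 1 [NS]: N:car3-GO,E:wait,S:empty,W:wait | queues: N=0 E=3 S=0 W=3
Step 2 [NS]: N:empty,E:wait,S:empty,W:wait | queues: N=0 E=3 S=0 W=3
Step 3 [NS]: N:empty,E:wait,S:empty,W:wait | queues: N=0 E=3 S=0 W=3
Step 4 [EW]: N:wait,E:car4-GO,S:wait,W:car1-GO | queues: N=0 E=2 S=0 W=2
Step 5 [EW]: N:wait,E:car5-GO,S:wait,W:car2-GO | queues: N=0 E=1 S=0 W=1
Step 6 [EW]: N:wait,E:car7-GO,S:wait,W:car6-GO | queues: N=0 E=0 S=0 W=0
Car 7 crosses at step 6

6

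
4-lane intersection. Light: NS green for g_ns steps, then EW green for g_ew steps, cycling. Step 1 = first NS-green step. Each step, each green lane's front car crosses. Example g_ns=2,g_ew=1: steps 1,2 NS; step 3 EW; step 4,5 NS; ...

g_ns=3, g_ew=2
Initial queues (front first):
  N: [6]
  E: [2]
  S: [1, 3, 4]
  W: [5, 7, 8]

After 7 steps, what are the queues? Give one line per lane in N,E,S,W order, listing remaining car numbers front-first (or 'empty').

Step 1 [NS]: N:car6-GO,E:wait,S:car1-GO,W:wait | queues: N=0 E=1 S=2 W=3
Step 2 [NS]: N:empty,E:wait,S:car3-GO,W:wait | queues: N=0 E=1 S=1 W=3
Step 3 [NS]: N:empty,E:wait,S:car4-GO,W:wait | queues: N=0 E=1 S=0 W=3
Step 4 [EW]: N:wait,E:car2-GO,S:wait,W:car5-GO | queues: N=0 E=0 S=0 W=2
Step 5 [EW]: N:wait,E:empty,S:wait,W:car7-GO | queues: N=0 E=0 S=0 W=1
Step 6 [NS]: N:empty,E:wait,S:empty,W:wait | queues: N=0 E=0 S=0 W=1
Step 7 [NS]: N:empty,E:wait,S:empty,W:wait | queues: N=0 E=0 S=0 W=1

N: empty
E: empty
S: empty
W: 8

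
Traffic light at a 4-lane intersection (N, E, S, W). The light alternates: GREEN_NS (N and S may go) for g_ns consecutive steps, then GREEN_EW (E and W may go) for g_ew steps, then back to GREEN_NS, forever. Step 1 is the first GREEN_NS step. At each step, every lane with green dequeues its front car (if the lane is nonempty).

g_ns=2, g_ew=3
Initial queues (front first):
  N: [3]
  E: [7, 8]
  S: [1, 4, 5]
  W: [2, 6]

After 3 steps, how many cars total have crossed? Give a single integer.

Answer: 5

Derivation:
Step 1 [NS]: N:car3-GO,E:wait,S:car1-GO,W:wait | queues: N=0 E=2 S=2 W=2
Step 2 [NS]: N:empty,E:wait,S:car4-GO,W:wait | queues: N=0 E=2 S=1 W=2
Step 3 [EW]: N:wait,E:car7-GO,S:wait,W:car2-GO | queues: N=0 E=1 S=1 W=1
Cars crossed by step 3: 5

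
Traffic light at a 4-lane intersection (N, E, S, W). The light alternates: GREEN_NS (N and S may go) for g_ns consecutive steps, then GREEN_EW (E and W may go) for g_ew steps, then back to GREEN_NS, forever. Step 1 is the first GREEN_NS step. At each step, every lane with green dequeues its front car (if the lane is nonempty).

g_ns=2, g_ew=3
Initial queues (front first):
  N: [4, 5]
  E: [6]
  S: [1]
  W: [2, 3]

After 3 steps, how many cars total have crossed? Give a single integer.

Answer: 5

Derivation:
Step 1 [NS]: N:car4-GO,E:wait,S:car1-GO,W:wait | queues: N=1 E=1 S=0 W=2
Step 2 [NS]: N:car5-GO,E:wait,S:empty,W:wait | queues: N=0 E=1 S=0 W=2
Step 3 [EW]: N:wait,E:car6-GO,S:wait,W:car2-GO | queues: N=0 E=0 S=0 W=1
Cars crossed by step 3: 5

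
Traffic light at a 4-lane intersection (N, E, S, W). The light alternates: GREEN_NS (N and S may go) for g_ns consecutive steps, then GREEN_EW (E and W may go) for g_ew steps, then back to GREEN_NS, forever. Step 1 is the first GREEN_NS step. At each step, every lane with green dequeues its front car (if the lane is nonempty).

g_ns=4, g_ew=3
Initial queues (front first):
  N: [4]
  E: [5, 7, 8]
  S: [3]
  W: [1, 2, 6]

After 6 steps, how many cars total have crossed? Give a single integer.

Step 1 [NS]: N:car4-GO,E:wait,S:car3-GO,W:wait | queues: N=0 E=3 S=0 W=3
Step 2 [NS]: N:empty,E:wait,S:empty,W:wait | queues: N=0 E=3 S=0 W=3
Step 3 [NS]: N:empty,E:wait,S:empty,W:wait | queues: N=0 E=3 S=0 W=3
Step 4 [NS]: N:empty,E:wait,S:empty,W:wait | queues: N=0 E=3 S=0 W=3
Step 5 [EW]: N:wait,E:car5-GO,S:wait,W:car1-GO | queues: N=0 E=2 S=0 W=2
Step 6 [EW]: N:wait,E:car7-GO,S:wait,W:car2-GO | queues: N=0 E=1 S=0 W=1
Cars crossed by step 6: 6

Answer: 6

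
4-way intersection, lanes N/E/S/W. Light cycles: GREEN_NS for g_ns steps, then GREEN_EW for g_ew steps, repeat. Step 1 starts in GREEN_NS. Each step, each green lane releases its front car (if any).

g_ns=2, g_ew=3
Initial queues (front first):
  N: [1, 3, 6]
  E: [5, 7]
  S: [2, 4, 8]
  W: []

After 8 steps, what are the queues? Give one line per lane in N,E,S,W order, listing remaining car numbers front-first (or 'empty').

Step 1 [NS]: N:car1-GO,E:wait,S:car2-GO,W:wait | queues: N=2 E=2 S=2 W=0
Step 2 [NS]: N:car3-GO,E:wait,S:car4-GO,W:wait | queues: N=1 E=2 S=1 W=0
Step 3 [EW]: N:wait,E:car5-GO,S:wait,W:empty | queues: N=1 E=1 S=1 W=0
Step 4 [EW]: N:wait,E:car7-GO,S:wait,W:empty | queues: N=1 E=0 S=1 W=0
Step 5 [EW]: N:wait,E:empty,S:wait,W:empty | queues: N=1 E=0 S=1 W=0
Step 6 [NS]: N:car6-GO,E:wait,S:car8-GO,W:wait | queues: N=0 E=0 S=0 W=0

N: empty
E: empty
S: empty
W: empty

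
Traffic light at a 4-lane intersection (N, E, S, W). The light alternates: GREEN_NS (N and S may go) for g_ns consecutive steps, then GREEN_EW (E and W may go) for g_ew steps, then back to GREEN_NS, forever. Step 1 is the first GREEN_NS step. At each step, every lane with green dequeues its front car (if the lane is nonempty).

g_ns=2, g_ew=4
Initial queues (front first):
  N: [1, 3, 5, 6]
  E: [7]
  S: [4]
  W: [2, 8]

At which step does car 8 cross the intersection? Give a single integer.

Step 1 [NS]: N:car1-GO,E:wait,S:car4-GO,W:wait | queues: N=3 E=1 S=0 W=2
Step 2 [NS]: N:car3-GO,E:wait,S:empty,W:wait | queues: N=2 E=1 S=0 W=2
Step 3 [EW]: N:wait,E:car7-GO,S:wait,W:car2-GO | queues: N=2 E=0 S=0 W=1
Step 4 [EW]: N:wait,E:empty,S:wait,W:car8-GO | queues: N=2 E=0 S=0 W=0
Step 5 [EW]: N:wait,E:empty,S:wait,W:empty | queues: N=2 E=0 S=0 W=0
Step 6 [EW]: N:wait,E:empty,S:wait,W:empty | queues: N=2 E=0 S=0 W=0
Step 7 [NS]: N:car5-GO,E:wait,S:empty,W:wait | queues: N=1 E=0 S=0 W=0
Step 8 [NS]: N:car6-GO,E:wait,S:empty,W:wait | queues: N=0 E=0 S=0 W=0
Car 8 crosses at step 4

4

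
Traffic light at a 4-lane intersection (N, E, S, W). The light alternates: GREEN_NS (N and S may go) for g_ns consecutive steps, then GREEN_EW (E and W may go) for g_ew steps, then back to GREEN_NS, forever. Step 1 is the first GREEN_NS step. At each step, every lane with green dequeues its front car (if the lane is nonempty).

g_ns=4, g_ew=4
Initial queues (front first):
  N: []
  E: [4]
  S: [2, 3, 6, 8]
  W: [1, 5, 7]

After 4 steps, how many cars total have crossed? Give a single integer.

Answer: 4

Derivation:
Step 1 [NS]: N:empty,E:wait,S:car2-GO,W:wait | queues: N=0 E=1 S=3 W=3
Step 2 [NS]: N:empty,E:wait,S:car3-GO,W:wait | queues: N=0 E=1 S=2 W=3
Step 3 [NS]: N:empty,E:wait,S:car6-GO,W:wait | queues: N=0 E=1 S=1 W=3
Step 4 [NS]: N:empty,E:wait,S:car8-GO,W:wait | queues: N=0 E=1 S=0 W=3
Cars crossed by step 4: 4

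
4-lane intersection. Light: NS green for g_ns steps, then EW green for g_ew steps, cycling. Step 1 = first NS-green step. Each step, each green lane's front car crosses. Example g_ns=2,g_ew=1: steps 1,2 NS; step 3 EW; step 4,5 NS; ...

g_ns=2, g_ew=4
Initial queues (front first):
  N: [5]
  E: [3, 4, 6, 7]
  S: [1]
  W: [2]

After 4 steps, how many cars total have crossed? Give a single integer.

Answer: 5

Derivation:
Step 1 [NS]: N:car5-GO,E:wait,S:car1-GO,W:wait | queues: N=0 E=4 S=0 W=1
Step 2 [NS]: N:empty,E:wait,S:empty,W:wait | queues: N=0 E=4 S=0 W=1
Step 3 [EW]: N:wait,E:car3-GO,S:wait,W:car2-GO | queues: N=0 E=3 S=0 W=0
Step 4 [EW]: N:wait,E:car4-GO,S:wait,W:empty | queues: N=0 E=2 S=0 W=0
Cars crossed by step 4: 5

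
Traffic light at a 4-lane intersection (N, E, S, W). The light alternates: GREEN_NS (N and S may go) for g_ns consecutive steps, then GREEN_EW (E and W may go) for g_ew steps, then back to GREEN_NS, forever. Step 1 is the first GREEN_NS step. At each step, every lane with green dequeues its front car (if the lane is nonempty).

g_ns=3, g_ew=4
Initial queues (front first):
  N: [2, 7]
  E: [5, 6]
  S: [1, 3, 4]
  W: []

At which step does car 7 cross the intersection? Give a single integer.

Step 1 [NS]: N:car2-GO,E:wait,S:car1-GO,W:wait | queues: N=1 E=2 S=2 W=0
Step 2 [NS]: N:car7-GO,E:wait,S:car3-GO,W:wait | queues: N=0 E=2 S=1 W=0
Step 3 [NS]: N:empty,E:wait,S:car4-GO,W:wait | queues: N=0 E=2 S=0 W=0
Step 4 [EW]: N:wait,E:car5-GO,S:wait,W:empty | queues: N=0 E=1 S=0 W=0
Step 5 [EW]: N:wait,E:car6-GO,S:wait,W:empty | queues: N=0 E=0 S=0 W=0
Car 7 crosses at step 2

2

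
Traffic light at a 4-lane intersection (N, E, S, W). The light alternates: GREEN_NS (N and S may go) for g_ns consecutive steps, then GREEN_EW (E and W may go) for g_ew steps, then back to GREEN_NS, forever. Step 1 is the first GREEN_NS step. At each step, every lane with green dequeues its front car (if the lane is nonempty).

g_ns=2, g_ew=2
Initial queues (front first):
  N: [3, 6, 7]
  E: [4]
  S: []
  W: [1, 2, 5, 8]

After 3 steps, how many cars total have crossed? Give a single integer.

Answer: 4

Derivation:
Step 1 [NS]: N:car3-GO,E:wait,S:empty,W:wait | queues: N=2 E=1 S=0 W=4
Step 2 [NS]: N:car6-GO,E:wait,S:empty,W:wait | queues: N=1 E=1 S=0 W=4
Step 3 [EW]: N:wait,E:car4-GO,S:wait,W:car1-GO | queues: N=1 E=0 S=0 W=3
Cars crossed by step 3: 4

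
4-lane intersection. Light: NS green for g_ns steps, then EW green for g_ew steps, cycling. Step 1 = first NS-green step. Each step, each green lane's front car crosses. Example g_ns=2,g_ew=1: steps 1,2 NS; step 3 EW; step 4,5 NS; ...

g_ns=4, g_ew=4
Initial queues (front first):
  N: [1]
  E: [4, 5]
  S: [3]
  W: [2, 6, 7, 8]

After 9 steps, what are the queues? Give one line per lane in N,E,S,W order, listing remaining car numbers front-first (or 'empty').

Step 1 [NS]: N:car1-GO,E:wait,S:car3-GO,W:wait | queues: N=0 E=2 S=0 W=4
Step 2 [NS]: N:empty,E:wait,S:empty,W:wait | queues: N=0 E=2 S=0 W=4
Step 3 [NS]: N:empty,E:wait,S:empty,W:wait | queues: N=0 E=2 S=0 W=4
Step 4 [NS]: N:empty,E:wait,S:empty,W:wait | queues: N=0 E=2 S=0 W=4
Step 5 [EW]: N:wait,E:car4-GO,S:wait,W:car2-GO | queues: N=0 E=1 S=0 W=3
Step 6 [EW]: N:wait,E:car5-GO,S:wait,W:car6-GO | queues: N=0 E=0 S=0 W=2
Step 7 [EW]: N:wait,E:empty,S:wait,W:car7-GO | queues: N=0 E=0 S=0 W=1
Step 8 [EW]: N:wait,E:empty,S:wait,W:car8-GO | queues: N=0 E=0 S=0 W=0

N: empty
E: empty
S: empty
W: empty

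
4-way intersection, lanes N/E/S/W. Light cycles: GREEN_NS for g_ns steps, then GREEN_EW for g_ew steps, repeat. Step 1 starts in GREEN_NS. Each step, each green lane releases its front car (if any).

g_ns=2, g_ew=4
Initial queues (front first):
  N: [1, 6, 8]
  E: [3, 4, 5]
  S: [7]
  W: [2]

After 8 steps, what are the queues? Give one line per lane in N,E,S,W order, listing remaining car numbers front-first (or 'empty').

Step 1 [NS]: N:car1-GO,E:wait,S:car7-GO,W:wait | queues: N=2 E=3 S=0 W=1
Step 2 [NS]: N:car6-GO,E:wait,S:empty,W:wait | queues: N=1 E=3 S=0 W=1
Step 3 [EW]: N:wait,E:car3-GO,S:wait,W:car2-GO | queues: N=1 E=2 S=0 W=0
Step 4 [EW]: N:wait,E:car4-GO,S:wait,W:empty | queues: N=1 E=1 S=0 W=0
Step 5 [EW]: N:wait,E:car5-GO,S:wait,W:empty | queues: N=1 E=0 S=0 W=0
Step 6 [EW]: N:wait,E:empty,S:wait,W:empty | queues: N=1 E=0 S=0 W=0
Step 7 [NS]: N:car8-GO,E:wait,S:empty,W:wait | queues: N=0 E=0 S=0 W=0

N: empty
E: empty
S: empty
W: empty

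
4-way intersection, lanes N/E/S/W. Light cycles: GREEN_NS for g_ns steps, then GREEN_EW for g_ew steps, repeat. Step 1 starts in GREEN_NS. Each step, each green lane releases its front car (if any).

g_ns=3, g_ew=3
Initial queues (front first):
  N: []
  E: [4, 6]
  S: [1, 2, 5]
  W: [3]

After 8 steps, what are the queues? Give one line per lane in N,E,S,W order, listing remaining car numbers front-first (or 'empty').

Step 1 [NS]: N:empty,E:wait,S:car1-GO,W:wait | queues: N=0 E=2 S=2 W=1
Step 2 [NS]: N:empty,E:wait,S:car2-GO,W:wait | queues: N=0 E=2 S=1 W=1
Step 3 [NS]: N:empty,E:wait,S:car5-GO,W:wait | queues: N=0 E=2 S=0 W=1
Step 4 [EW]: N:wait,E:car4-GO,S:wait,W:car3-GO | queues: N=0 E=1 S=0 W=0
Step 5 [EW]: N:wait,E:car6-GO,S:wait,W:empty | queues: N=0 E=0 S=0 W=0

N: empty
E: empty
S: empty
W: empty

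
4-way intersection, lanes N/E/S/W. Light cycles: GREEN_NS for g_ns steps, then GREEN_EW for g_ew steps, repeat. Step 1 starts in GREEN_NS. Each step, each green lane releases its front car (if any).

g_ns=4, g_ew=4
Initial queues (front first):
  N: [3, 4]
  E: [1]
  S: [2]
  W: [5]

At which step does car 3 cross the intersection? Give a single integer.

Step 1 [NS]: N:car3-GO,E:wait,S:car2-GO,W:wait | queues: N=1 E=1 S=0 W=1
Step 2 [NS]: N:car4-GO,E:wait,S:empty,W:wait | queues: N=0 E=1 S=0 W=1
Step 3 [NS]: N:empty,E:wait,S:empty,W:wait | queues: N=0 E=1 S=0 W=1
Step 4 [NS]: N:empty,E:wait,S:empty,W:wait | queues: N=0 E=1 S=0 W=1
Step 5 [EW]: N:wait,E:car1-GO,S:wait,W:car5-GO | queues: N=0 E=0 S=0 W=0
Car 3 crosses at step 1

1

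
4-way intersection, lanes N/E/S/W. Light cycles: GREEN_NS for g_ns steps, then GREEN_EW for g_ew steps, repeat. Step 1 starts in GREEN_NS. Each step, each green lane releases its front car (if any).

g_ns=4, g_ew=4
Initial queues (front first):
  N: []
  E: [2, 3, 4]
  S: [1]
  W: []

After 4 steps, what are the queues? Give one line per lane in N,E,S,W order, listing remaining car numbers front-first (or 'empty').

Step 1 [NS]: N:empty,E:wait,S:car1-GO,W:wait | queues: N=0 E=3 S=0 W=0
Step 2 [NS]: N:empty,E:wait,S:empty,W:wait | queues: N=0 E=3 S=0 W=0
Step 3 [NS]: N:empty,E:wait,S:empty,W:wait | queues: N=0 E=3 S=0 W=0
Step 4 [NS]: N:empty,E:wait,S:empty,W:wait | queues: N=0 E=3 S=0 W=0

N: empty
E: 2 3 4
S: empty
W: empty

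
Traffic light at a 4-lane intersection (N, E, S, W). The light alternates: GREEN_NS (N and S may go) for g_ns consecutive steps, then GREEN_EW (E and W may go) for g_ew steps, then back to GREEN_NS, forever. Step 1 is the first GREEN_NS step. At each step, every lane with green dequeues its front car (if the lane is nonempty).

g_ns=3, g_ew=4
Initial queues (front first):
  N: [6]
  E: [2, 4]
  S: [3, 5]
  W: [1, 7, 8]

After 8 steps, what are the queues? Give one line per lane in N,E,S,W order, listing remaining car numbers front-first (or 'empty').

Step 1 [NS]: N:car6-GO,E:wait,S:car3-GO,W:wait | queues: N=0 E=2 S=1 W=3
Step 2 [NS]: N:empty,E:wait,S:car5-GO,W:wait | queues: N=0 E=2 S=0 W=3
Step 3 [NS]: N:empty,E:wait,S:empty,W:wait | queues: N=0 E=2 S=0 W=3
Step 4 [EW]: N:wait,E:car2-GO,S:wait,W:car1-GO | queues: N=0 E=1 S=0 W=2
Step 5 [EW]: N:wait,E:car4-GO,S:wait,W:car7-GO | queues: N=0 E=0 S=0 W=1
Step 6 [EW]: N:wait,E:empty,S:wait,W:car8-GO | queues: N=0 E=0 S=0 W=0

N: empty
E: empty
S: empty
W: empty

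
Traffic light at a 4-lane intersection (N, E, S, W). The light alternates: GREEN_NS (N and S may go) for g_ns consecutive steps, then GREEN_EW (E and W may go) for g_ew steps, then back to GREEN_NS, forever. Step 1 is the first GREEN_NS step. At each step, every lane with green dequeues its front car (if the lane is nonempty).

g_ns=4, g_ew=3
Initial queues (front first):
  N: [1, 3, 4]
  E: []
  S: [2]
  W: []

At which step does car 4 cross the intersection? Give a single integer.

Step 1 [NS]: N:car1-GO,E:wait,S:car2-GO,W:wait | queues: N=2 E=0 S=0 W=0
Step 2 [NS]: N:car3-GO,E:wait,S:empty,W:wait | queues: N=1 E=0 S=0 W=0
Step 3 [NS]: N:car4-GO,E:wait,S:empty,W:wait | queues: N=0 E=0 S=0 W=0
Car 4 crosses at step 3

3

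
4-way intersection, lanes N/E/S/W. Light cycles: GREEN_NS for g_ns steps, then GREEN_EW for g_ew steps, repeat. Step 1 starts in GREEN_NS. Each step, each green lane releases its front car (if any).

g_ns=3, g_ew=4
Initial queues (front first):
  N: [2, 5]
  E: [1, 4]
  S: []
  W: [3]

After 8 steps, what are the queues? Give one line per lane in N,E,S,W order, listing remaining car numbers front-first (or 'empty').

Step 1 [NS]: N:car2-GO,E:wait,S:empty,W:wait | queues: N=1 E=2 S=0 W=1
Step 2 [NS]: N:car5-GO,E:wait,S:empty,W:wait | queues: N=0 E=2 S=0 W=1
Step 3 [NS]: N:empty,E:wait,S:empty,W:wait | queues: N=0 E=2 S=0 W=1
Step 4 [EW]: N:wait,E:car1-GO,S:wait,W:car3-GO | queues: N=0 E=1 S=0 W=0
Step 5 [EW]: N:wait,E:car4-GO,S:wait,W:empty | queues: N=0 E=0 S=0 W=0

N: empty
E: empty
S: empty
W: empty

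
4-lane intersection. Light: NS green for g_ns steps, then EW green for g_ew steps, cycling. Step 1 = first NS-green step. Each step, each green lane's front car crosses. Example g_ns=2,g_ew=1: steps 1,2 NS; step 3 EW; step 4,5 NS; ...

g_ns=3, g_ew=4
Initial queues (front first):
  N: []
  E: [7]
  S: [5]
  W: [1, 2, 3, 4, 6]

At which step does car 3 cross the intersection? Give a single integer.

Step 1 [NS]: N:empty,E:wait,S:car5-GO,W:wait | queues: N=0 E=1 S=0 W=5
Step 2 [NS]: N:empty,E:wait,S:empty,W:wait | queues: N=0 E=1 S=0 W=5
Step 3 [NS]: N:empty,E:wait,S:empty,W:wait | queues: N=0 E=1 S=0 W=5
Step 4 [EW]: N:wait,E:car7-GO,S:wait,W:car1-GO | queues: N=0 E=0 S=0 W=4
Step 5 [EW]: N:wait,E:empty,S:wait,W:car2-GO | queues: N=0 E=0 S=0 W=3
Step 6 [EW]: N:wait,E:empty,S:wait,W:car3-GO | queues: N=0 E=0 S=0 W=2
Step 7 [EW]: N:wait,E:empty,S:wait,W:car4-GO | queues: N=0 E=0 S=0 W=1
Step 8 [NS]: N:empty,E:wait,S:empty,W:wait | queues: N=0 E=0 S=0 W=1
Step 9 [NS]: N:empty,E:wait,S:empty,W:wait | queues: N=0 E=0 S=0 W=1
Step 10 [NS]: N:empty,E:wait,S:empty,W:wait | queues: N=0 E=0 S=0 W=1
Step 11 [EW]: N:wait,E:empty,S:wait,W:car6-GO | queues: N=0 E=0 S=0 W=0
Car 3 crosses at step 6

6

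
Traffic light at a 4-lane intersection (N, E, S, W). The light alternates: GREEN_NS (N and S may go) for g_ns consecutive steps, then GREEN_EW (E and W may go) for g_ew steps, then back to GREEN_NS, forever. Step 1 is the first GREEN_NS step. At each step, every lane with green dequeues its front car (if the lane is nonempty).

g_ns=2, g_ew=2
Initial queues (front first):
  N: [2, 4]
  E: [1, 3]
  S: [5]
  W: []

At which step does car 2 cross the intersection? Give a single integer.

Step 1 [NS]: N:car2-GO,E:wait,S:car5-GO,W:wait | queues: N=1 E=2 S=0 W=0
Step 2 [NS]: N:car4-GO,E:wait,S:empty,W:wait | queues: N=0 E=2 S=0 W=0
Step 3 [EW]: N:wait,E:car1-GO,S:wait,W:empty | queues: N=0 E=1 S=0 W=0
Step 4 [EW]: N:wait,E:car3-GO,S:wait,W:empty | queues: N=0 E=0 S=0 W=0
Car 2 crosses at step 1

1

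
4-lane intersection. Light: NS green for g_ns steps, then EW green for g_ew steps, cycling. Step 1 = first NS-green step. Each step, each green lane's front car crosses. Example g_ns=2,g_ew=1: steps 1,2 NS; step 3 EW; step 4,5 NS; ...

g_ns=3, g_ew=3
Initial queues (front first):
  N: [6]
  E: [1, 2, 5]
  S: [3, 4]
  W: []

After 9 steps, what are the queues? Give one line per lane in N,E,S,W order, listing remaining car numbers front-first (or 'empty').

Step 1 [NS]: N:car6-GO,E:wait,S:car3-GO,W:wait | queues: N=0 E=3 S=1 W=0
Step 2 [NS]: N:empty,E:wait,S:car4-GO,W:wait | queues: N=0 E=3 S=0 W=0
Step 3 [NS]: N:empty,E:wait,S:empty,W:wait | queues: N=0 E=3 S=0 W=0
Step 4 [EW]: N:wait,E:car1-GO,S:wait,W:empty | queues: N=0 E=2 S=0 W=0
Step 5 [EW]: N:wait,E:car2-GO,S:wait,W:empty | queues: N=0 E=1 S=0 W=0
Step 6 [EW]: N:wait,E:car5-GO,S:wait,W:empty | queues: N=0 E=0 S=0 W=0

N: empty
E: empty
S: empty
W: empty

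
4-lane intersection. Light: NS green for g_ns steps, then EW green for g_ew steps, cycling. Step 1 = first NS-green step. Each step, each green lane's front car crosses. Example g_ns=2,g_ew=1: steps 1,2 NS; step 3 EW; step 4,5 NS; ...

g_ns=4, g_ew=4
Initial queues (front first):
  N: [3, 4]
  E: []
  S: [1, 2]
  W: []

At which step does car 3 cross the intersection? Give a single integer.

Step 1 [NS]: N:car3-GO,E:wait,S:car1-GO,W:wait | queues: N=1 E=0 S=1 W=0
Step 2 [NS]: N:car4-GO,E:wait,S:car2-GO,W:wait | queues: N=0 E=0 S=0 W=0
Car 3 crosses at step 1

1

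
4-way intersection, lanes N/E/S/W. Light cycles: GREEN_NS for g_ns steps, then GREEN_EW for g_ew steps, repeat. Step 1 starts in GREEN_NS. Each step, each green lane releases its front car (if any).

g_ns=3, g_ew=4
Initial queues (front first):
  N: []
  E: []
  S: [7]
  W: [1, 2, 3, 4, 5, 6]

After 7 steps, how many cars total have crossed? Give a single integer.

Answer: 5

Derivation:
Step 1 [NS]: N:empty,E:wait,S:car7-GO,W:wait | queues: N=0 E=0 S=0 W=6
Step 2 [NS]: N:empty,E:wait,S:empty,W:wait | queues: N=0 E=0 S=0 W=6
Step 3 [NS]: N:empty,E:wait,S:empty,W:wait | queues: N=0 E=0 S=0 W=6
Step 4 [EW]: N:wait,E:empty,S:wait,W:car1-GO | queues: N=0 E=0 S=0 W=5
Step 5 [EW]: N:wait,E:empty,S:wait,W:car2-GO | queues: N=0 E=0 S=0 W=4
Step 6 [EW]: N:wait,E:empty,S:wait,W:car3-GO | queues: N=0 E=0 S=0 W=3
Step 7 [EW]: N:wait,E:empty,S:wait,W:car4-GO | queues: N=0 E=0 S=0 W=2
Cars crossed by step 7: 5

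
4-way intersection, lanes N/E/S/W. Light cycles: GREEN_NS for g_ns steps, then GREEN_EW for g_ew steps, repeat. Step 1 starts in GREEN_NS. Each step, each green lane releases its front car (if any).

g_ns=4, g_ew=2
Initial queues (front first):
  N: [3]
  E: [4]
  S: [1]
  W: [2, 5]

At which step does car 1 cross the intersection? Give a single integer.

Step 1 [NS]: N:car3-GO,E:wait,S:car1-GO,W:wait | queues: N=0 E=1 S=0 W=2
Step 2 [NS]: N:empty,E:wait,S:empty,W:wait | queues: N=0 E=1 S=0 W=2
Step 3 [NS]: N:empty,E:wait,S:empty,W:wait | queues: N=0 E=1 S=0 W=2
Step 4 [NS]: N:empty,E:wait,S:empty,W:wait | queues: N=0 E=1 S=0 W=2
Step 5 [EW]: N:wait,E:car4-GO,S:wait,W:car2-GO | queues: N=0 E=0 S=0 W=1
Step 6 [EW]: N:wait,E:empty,S:wait,W:car5-GO | queues: N=0 E=0 S=0 W=0
Car 1 crosses at step 1

1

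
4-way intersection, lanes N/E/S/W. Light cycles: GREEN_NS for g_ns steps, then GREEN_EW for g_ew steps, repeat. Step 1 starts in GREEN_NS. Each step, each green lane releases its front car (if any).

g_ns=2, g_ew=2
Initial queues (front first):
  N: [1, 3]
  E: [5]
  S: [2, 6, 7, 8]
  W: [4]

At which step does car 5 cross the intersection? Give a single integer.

Step 1 [NS]: N:car1-GO,E:wait,S:car2-GO,W:wait | queues: N=1 E=1 S=3 W=1
Step 2 [NS]: N:car3-GO,E:wait,S:car6-GO,W:wait | queues: N=0 E=1 S=2 W=1
Step 3 [EW]: N:wait,E:car5-GO,S:wait,W:car4-GO | queues: N=0 E=0 S=2 W=0
Step 4 [EW]: N:wait,E:empty,S:wait,W:empty | queues: N=0 E=0 S=2 W=0
Step 5 [NS]: N:empty,E:wait,S:car7-GO,W:wait | queues: N=0 E=0 S=1 W=0
Step 6 [NS]: N:empty,E:wait,S:car8-GO,W:wait | queues: N=0 E=0 S=0 W=0
Car 5 crosses at step 3

3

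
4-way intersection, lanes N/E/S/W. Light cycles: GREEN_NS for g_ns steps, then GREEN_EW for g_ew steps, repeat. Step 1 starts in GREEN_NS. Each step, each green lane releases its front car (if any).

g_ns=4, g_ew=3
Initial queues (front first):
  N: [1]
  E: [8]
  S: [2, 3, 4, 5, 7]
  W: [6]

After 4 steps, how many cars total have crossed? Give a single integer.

Step 1 [NS]: N:car1-GO,E:wait,S:car2-GO,W:wait | queues: N=0 E=1 S=4 W=1
Step 2 [NS]: N:empty,E:wait,S:car3-GO,W:wait | queues: N=0 E=1 S=3 W=1
Step 3 [NS]: N:empty,E:wait,S:car4-GO,W:wait | queues: N=0 E=1 S=2 W=1
Step 4 [NS]: N:empty,E:wait,S:car5-GO,W:wait | queues: N=0 E=1 S=1 W=1
Cars crossed by step 4: 5

Answer: 5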